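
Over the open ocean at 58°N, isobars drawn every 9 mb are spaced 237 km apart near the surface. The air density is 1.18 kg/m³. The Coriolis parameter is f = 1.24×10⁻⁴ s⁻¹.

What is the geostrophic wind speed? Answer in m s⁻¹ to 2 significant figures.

Pressure gradient: |∂P/∂n| = 900 Pa / 237000 m = 3.80×10⁻³ Pa/m
Geostrophic balance (pressure-gradient force = Coriolis force):
V_g = (1/(fρ)) |∂P/∂n| = 3.80×10⁻³ / (1.24×10⁻⁴ × 1.18) = 26.0 m/s

26 m s⁻¹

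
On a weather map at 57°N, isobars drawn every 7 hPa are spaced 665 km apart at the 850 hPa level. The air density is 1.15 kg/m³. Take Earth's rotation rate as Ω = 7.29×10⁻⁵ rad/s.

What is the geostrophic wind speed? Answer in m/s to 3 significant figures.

7.49 m/s

Coriolis parameter at 57°N:
f = 2Ω sin φ = 2 × 7.29×10⁻⁵ × sin 57° = 1.22×10⁻⁴ s⁻¹
Pressure gradient: |∂P/∂n| = 700 Pa / 665000 m = 1.05×10⁻³ Pa/m
Geostrophic balance (pressure-gradient force = Coriolis force):
V_g = (1/(fρ)) |∂P/∂n| = 1.05×10⁻³ / (1.22×10⁻⁴ × 1.15) = 7.49 m/s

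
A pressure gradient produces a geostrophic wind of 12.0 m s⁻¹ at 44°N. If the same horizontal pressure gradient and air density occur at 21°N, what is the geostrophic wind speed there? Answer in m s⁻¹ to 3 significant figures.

With the same pressure gradient and density, V_g ∝ 1/f ∝ 1/sin φ.
V₂ = V₁ · sin φ₁ / sin φ₂ = 12.0 × sin 44° / sin 21°
V₂ = 12.0 × 0.6947/0.3584 = 23.3 m s⁻¹

23.3 m s⁻¹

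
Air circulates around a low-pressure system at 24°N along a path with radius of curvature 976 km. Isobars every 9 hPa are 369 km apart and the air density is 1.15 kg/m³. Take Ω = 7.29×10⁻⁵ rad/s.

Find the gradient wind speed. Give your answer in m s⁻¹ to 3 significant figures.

Coriolis parameter at 24°N:
f = 2Ω sin φ = 2 × 7.29×10⁻⁵ × sin 24° = 5.93×10⁻⁵ s⁻¹
Pressure gradient: |∂P/∂n| = 900 Pa / 369000 m = 2.44×10⁻³ Pa/m
Geostrophic speed: V_g = |∂P/∂n|/(fρ) = 2.44×10⁻³/(5.93×10⁻⁵ × 1.15) = 35.8 m/s
Around a low, centrifugal force acts outward with Coriolis, so pressure-gradient force balances both:
(1/ρ)|∂P/∂n| = fV + V²/R  →  V² + fR·V − fR·V_g = 0
With fR = 5.93×10⁻⁵ × 976×10³ m = 57.9 m/s:
V = [−fR + √((fR)² + 4 fR V_g)]/2 = [−57.9 + √(57.9² + 4×57.9×35.8)]/2 = 25 m/s
Subgeostrophic (V < V_g = 35.8 m/s), as expected around a low.

25.0 m s⁻¹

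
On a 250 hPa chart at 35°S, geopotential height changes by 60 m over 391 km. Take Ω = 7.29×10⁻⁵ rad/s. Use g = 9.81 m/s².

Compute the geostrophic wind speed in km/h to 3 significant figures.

64.8 km/h

Coriolis parameter at 35°S:
f = 2Ω sin φ = 2 × 7.29×10⁻⁵ × sin 35° = 8.36×10⁻⁵ s⁻¹
Height gradient: |∂Z/∂n| = 60 m / 391000 m = 1.53×10⁻⁴
On a pressure surface, geostrophic balance gives V_g = (g/f)|∂Z/∂n|:
V_g = 9.81 × 1.53×10⁻⁴ / 8.36×10⁻⁵ = 18.0 m/s
Converting: 18.0 m/s × 3.6 = 64.8 km/h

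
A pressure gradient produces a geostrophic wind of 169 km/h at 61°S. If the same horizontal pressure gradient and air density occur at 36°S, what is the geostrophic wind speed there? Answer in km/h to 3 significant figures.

251 km/h

With the same pressure gradient and density, V_g ∝ 1/f ∝ 1/sin φ.
V₂ = V₁ · sin φ₁ / sin φ₂ = 169 × sin 61° / sin 36°
V₂ = 169 × 0.8746/0.5878 = 251 km/h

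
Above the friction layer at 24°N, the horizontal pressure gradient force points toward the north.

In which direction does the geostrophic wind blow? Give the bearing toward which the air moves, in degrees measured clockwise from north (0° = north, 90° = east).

The pressure-gradient force points toward the north (bearing 000°).
Geostrophic balance: in the Northern Hemisphere the Coriolis force deflects motion to the right, so the geostrophic wind blows 90° to the right of the pressure-gradient force (low pressure on the left).
Rotating 000° by 90° clockwise gives 090° — the wind blows toward the east.

090°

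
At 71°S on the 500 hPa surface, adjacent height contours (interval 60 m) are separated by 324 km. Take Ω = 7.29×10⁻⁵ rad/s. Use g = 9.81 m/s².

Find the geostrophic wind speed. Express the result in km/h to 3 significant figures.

47.4 km/h

Coriolis parameter at 71°S:
f = 2Ω sin φ = 2 × 7.29×10⁻⁵ × sin 71° = 1.38×10⁻⁴ s⁻¹
Height gradient: |∂Z/∂n| = 60 m / 324000 m = 1.85×10⁻⁴
On a pressure surface, geostrophic balance gives V_g = (g/f)|∂Z/∂n|:
V_g = 9.81 × 1.85×10⁻⁴ / 1.38×10⁻⁴ = 13.2 m/s
Converting: 13.2 m/s × 3.6 = 47.4 km/h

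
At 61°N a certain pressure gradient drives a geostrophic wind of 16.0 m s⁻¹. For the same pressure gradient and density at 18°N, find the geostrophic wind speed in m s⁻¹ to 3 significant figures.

45.3 m s⁻¹

With the same pressure gradient and density, V_g ∝ 1/f ∝ 1/sin φ.
V₂ = V₁ · sin φ₁ / sin φ₂ = 16.0 × sin 61° / sin 18°
V₂ = 16.0 × 0.8746/0.3090 = 45.3 m s⁻¹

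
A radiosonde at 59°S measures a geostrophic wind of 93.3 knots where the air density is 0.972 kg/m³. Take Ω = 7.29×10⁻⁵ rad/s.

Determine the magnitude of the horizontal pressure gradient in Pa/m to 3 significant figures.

Coriolis parameter at 59°S:
f = 2Ω sin φ = 2 × 7.29×10⁻⁵ × sin 59° = 1.25×10⁻⁴ s⁻¹
Wind speed in SI: 93.3 knots = 48.0 m/s
Geostrophic balance rearranged: |∂P/∂n| = f ρ V_g
|∂P/∂n| = 1.25×10⁻⁴ × 0.972 × 48.0 = 5.83×10⁻³ Pa/m

5.83×10⁻³ Pa/m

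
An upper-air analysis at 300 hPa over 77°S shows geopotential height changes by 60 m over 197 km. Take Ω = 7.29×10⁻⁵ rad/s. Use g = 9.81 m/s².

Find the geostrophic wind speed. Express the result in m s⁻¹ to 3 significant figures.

Coriolis parameter at 77°S:
f = 2Ω sin φ = 2 × 7.29×10⁻⁵ × sin 77° = 1.42×10⁻⁴ s⁻¹
Height gradient: |∂Z/∂n| = 60 m / 197000 m = 3.05×10⁻⁴
On a pressure surface, geostrophic balance gives V_g = (g/f)|∂Z/∂n|:
V_g = 9.81 × 3.05×10⁻⁴ / 1.42×10⁻⁴ = 21.0 m/s

21.0 m s⁻¹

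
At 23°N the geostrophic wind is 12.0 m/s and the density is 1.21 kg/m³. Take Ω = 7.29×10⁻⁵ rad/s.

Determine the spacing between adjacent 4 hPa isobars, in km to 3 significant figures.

484 km

Coriolis parameter at 23°N:
f = 2Ω sin φ = 2 × 7.29×10⁻⁵ × sin 23° = 5.70×10⁻⁵ s⁻¹
Geostrophic balance rearranged: |∂P/∂n| = f ρ V_g
|∂P/∂n| = 5.70×10⁻⁵ × 1.21 × 12.0 = 8.27×10⁻⁴ Pa/m
Isobar spacing: Δn = ΔP/|∂P/∂n| = 400 Pa / 8.27×10⁻⁴ Pa/m = 483568 m ≈ 484 km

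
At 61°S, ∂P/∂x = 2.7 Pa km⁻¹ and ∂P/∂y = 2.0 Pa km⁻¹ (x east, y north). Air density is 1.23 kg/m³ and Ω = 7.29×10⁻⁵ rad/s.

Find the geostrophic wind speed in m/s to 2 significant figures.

21 m/s

Coriolis parameter at 61°S:
f = 2Ω sin φ = 2 × 7.29×10⁻⁵ × sin 61° = 1.28×10⁻⁴ s⁻¹
In the Southern Hemisphere f is negative: f = −1.28×10⁻⁴ s⁻¹.
Component geostrophic relations (x east, y north):
u_g = −(1/(fρ)) ∂P/∂y,  v_g = (1/(fρ)) ∂P/∂x
u_g = −(2.0×10⁻³)/(−1.28×10⁻⁴ × 1.23) = 12.8 m/s;  v_g = (2.7×10⁻³)/(−1.28×10⁻⁴ × 1.23) = −17.2 m/s
|V_g| = √(u_g² + v_g²) = 21.4 m/s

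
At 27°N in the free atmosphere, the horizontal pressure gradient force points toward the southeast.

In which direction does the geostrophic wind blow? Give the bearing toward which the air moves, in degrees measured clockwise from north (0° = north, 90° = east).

225°

The pressure-gradient force points toward the southeast (bearing 135°).
Geostrophic balance: in the Northern Hemisphere the Coriolis force deflects motion to the right, so the geostrophic wind blows 90° to the right of the pressure-gradient force (low pressure on the left).
Rotating 135° by 90° clockwise gives 225° — the wind blows toward the southwest.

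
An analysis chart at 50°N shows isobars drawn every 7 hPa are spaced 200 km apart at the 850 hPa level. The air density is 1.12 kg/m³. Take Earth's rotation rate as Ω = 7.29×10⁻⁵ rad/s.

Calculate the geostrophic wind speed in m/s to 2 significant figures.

Coriolis parameter at 50°N:
f = 2Ω sin φ = 2 × 7.29×10⁻⁵ × sin 50° = 1.12×10⁻⁴ s⁻¹
Pressure gradient: |∂P/∂n| = 700 Pa / 200000 m = 3.50×10⁻³ Pa/m
Geostrophic balance (pressure-gradient force = Coriolis force):
V_g = (1/(fρ)) |∂P/∂n| = 3.50×10⁻³ / (1.12×10⁻⁴ × 1.12) = 28.0 m/s

28 m/s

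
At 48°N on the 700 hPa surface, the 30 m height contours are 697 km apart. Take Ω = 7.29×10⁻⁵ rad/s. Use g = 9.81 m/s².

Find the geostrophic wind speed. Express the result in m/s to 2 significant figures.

3.9 m/s

Coriolis parameter at 48°N:
f = 2Ω sin φ = 2 × 7.29×10⁻⁵ × sin 48° = 1.08×10⁻⁴ s⁻¹
Height gradient: |∂Z/∂n| = 30 m / 697000 m = 4.30×10⁻⁵
On a pressure surface, geostrophic balance gives V_g = (g/f)|∂Z/∂n|:
V_g = 9.81 × 4.30×10⁻⁵ / 1.08×10⁻⁴ = 3.90 m/s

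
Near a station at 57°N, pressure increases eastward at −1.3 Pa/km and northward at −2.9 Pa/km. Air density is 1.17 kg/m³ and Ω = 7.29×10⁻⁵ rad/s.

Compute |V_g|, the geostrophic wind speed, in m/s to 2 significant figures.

Coriolis parameter at 57°N:
f = 2Ω sin φ = 2 × 7.29×10⁻⁵ × sin 57° = 1.22×10⁻⁴ s⁻¹
Component geostrophic relations (x east, y north):
u_g = −(1/(fρ)) ∂P/∂y,  v_g = (1/(fρ)) ∂P/∂x
u_g = −(−2.9×10⁻³)/(1.22×10⁻⁴ × 1.17) = 20.3 m/s;  v_g = (−1.3×10⁻³)/(1.22×10⁻⁴ × 1.17) = −9.09 m/s
|V_g| = √(u_g² + v_g²) = 22.2 m/s

22 m/s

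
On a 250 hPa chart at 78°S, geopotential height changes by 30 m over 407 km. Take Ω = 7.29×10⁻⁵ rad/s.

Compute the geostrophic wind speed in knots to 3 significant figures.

Coriolis parameter at 78°S:
f = 2Ω sin φ = 2 × 7.29×10⁻⁵ × sin 78° = 1.43×10⁻⁴ s⁻¹
Height gradient: |∂Z/∂n| = 30 m / 407000 m = 7.37×10⁻⁵
On a pressure surface, geostrophic balance gives V_g = (g/f)|∂Z/∂n|:
V_g = 9.81 × 7.37×10⁻⁵ / 1.43×10⁻⁴ = 5.07 m/s
Converting: 5.07 m/s × 1.944 = 9.86 knots

9.86 knots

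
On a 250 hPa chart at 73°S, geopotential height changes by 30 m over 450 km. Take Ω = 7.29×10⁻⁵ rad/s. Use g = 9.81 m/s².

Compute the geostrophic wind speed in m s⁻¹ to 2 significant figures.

4.7 m s⁻¹

Coriolis parameter at 73°S:
f = 2Ω sin φ = 2 × 7.29×10⁻⁵ × sin 73° = 1.39×10⁻⁴ s⁻¹
Height gradient: |∂Z/∂n| = 30 m / 450000 m = 6.67×10⁻⁵
On a pressure surface, geostrophic balance gives V_g = (g/f)|∂Z/∂n|:
V_g = 9.81 × 6.67×10⁻⁵ / 1.39×10⁻⁴ = 4.69 m/s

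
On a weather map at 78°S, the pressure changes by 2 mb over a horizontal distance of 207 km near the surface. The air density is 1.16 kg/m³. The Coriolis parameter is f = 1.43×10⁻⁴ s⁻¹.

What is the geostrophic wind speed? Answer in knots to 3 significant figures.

Pressure gradient: |∂P/∂n| = 200 Pa / 207000 m = 9.66×10⁻⁴ Pa/m
Geostrophic balance (pressure-gradient force = Coriolis force):
V_g = (1/(fρ)) |∂P/∂n| = 9.66×10⁻⁴ / (1.43×10⁻⁴ × 1.16) = 5.82 m/s
Converting: 5.82 m/s × 1.944 = 11.3 knots

11.3 knots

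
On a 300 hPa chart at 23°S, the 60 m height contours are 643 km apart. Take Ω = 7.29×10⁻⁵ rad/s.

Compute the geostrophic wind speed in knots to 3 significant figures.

31.2 knots

Coriolis parameter at 23°S:
f = 2Ω sin φ = 2 × 7.29×10⁻⁵ × sin 23° = 5.70×10⁻⁵ s⁻¹
Height gradient: |∂Z/∂n| = 60 m / 643000 m = 9.33×10⁻⁵
On a pressure surface, geostrophic balance gives V_g = (g/f)|∂Z/∂n|:
V_g = 9.81 × 9.33×10⁻⁵ / 5.70×10⁻⁵ = 16.1 m/s
Converting: 16.1 m/s × 1.944 = 31.2 knots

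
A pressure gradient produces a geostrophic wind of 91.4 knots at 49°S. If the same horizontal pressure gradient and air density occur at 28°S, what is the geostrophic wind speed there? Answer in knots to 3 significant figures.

147 knots

With the same pressure gradient and density, V_g ∝ 1/f ∝ 1/sin φ.
V₂ = V₁ · sin φ₁ / sin φ₂ = 91.4 × sin 49° / sin 28°
V₂ = 91.4 × 0.7547/0.4695 = 147 knots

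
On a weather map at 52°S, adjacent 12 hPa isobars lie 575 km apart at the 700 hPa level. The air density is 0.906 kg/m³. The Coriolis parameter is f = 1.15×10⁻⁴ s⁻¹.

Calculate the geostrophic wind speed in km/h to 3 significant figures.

72.1 km/h

Pressure gradient: |∂P/∂n| = 1200 Pa / 575000 m = 2.09×10⁻³ Pa/m
Geostrophic balance (pressure-gradient force = Coriolis force):
V_g = (1/(fρ)) |∂P/∂n| = 2.09×10⁻³ / (1.15×10⁻⁴ × 0.906) = 20.0 m/s
Converting: 20.0 m/s × 3.6 = 72.1 km/h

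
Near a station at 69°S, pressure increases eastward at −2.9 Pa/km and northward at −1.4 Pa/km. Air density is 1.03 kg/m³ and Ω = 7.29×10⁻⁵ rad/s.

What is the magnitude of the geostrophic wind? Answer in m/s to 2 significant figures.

Coriolis parameter at 69°S:
f = 2Ω sin φ = 2 × 7.29×10⁻⁵ × sin 69° = 1.36×10⁻⁴ s⁻¹
In the Southern Hemisphere f is negative: f = −1.36×10⁻⁴ s⁻¹.
Component geostrophic relations (x east, y north):
u_g = −(1/(fρ)) ∂P/∂y,  v_g = (1/(fρ)) ∂P/∂x
u_g = −(−1.4×10⁻³)/(−1.36×10⁻⁴ × 1.03) = −9.99 m/s;  v_g = (−2.9×10⁻³)/(−1.36×10⁻⁴ × 1.03) = 20.7 m/s
|V_g| = √(u_g² + v_g²) = 23.0 m/s

23 m/s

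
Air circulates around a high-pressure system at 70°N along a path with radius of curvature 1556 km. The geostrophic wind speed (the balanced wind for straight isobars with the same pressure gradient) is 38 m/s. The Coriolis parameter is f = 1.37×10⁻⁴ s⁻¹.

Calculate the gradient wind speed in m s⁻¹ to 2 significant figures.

49 m s⁻¹

Around a high, pressure-gradient force acts outward with centrifugal, so Coriolis balances both:
fV = (1/ρ)|∂P/∂n| + V²/R  →  V² − fR·V + fR·V_g = 0
With fR = 1.37×10⁻⁴ × 1556×10³ m = 213 m/s:
V = [fR − √((fR)² − 4 fR V_g)]/2 = [213 − √(213² − 4×213×38)]/2 = 49.5 m/s
Supergeostrophic (V > V_g = 38 m/s), as expected around a high.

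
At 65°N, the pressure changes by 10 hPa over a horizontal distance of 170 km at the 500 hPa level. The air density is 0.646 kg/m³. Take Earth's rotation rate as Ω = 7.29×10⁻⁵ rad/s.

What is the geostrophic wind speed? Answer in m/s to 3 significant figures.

Coriolis parameter at 65°N:
f = 2Ω sin φ = 2 × 7.29×10⁻⁵ × sin 65° = 1.32×10⁻⁴ s⁻¹
Pressure gradient: |∂P/∂n| = 1000 Pa / 170000 m = 5.88×10⁻³ Pa/m
Geostrophic balance (pressure-gradient force = Coriolis force):
V_g = (1/(fρ)) |∂P/∂n| = 5.88×10⁻³ / (1.32×10⁻⁴ × 0.646) = 68.9 m/s

68.9 m/s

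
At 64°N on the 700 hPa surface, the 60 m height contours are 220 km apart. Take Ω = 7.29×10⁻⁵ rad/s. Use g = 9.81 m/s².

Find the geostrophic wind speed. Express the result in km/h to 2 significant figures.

73 km/h

Coriolis parameter at 64°N:
f = 2Ω sin φ = 2 × 7.29×10⁻⁵ × sin 64° = 1.31×10⁻⁴ s⁻¹
Height gradient: |∂Z/∂n| = 60 m / 220000 m = 2.73×10⁻⁴
On a pressure surface, geostrophic balance gives V_g = (g/f)|∂Z/∂n|:
V_g = 9.81 × 2.73×10⁻⁴ / 1.31×10⁻⁴ = 20.4 m/s
Converting: 20.4 m/s × 3.6 = 73 km/h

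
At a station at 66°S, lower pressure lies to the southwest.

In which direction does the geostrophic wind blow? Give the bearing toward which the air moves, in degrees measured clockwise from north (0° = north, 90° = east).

The pressure-gradient force points toward the southwest (bearing 225°).
Geostrophic balance: in the Southern Hemisphere the Coriolis force deflects motion to the left, so the geostrophic wind blows 90° to the left of the pressure-gradient force (low pressure on the right).
Rotating 225° by 90° counterclockwise gives 135° — the wind blows toward the southeast.

135°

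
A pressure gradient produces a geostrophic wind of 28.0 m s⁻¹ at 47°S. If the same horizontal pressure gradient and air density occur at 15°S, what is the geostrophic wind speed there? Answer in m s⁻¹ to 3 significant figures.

79.1 m s⁻¹

With the same pressure gradient and density, V_g ∝ 1/f ∝ 1/sin φ.
V₂ = V₁ · sin φ₁ / sin φ₂ = 28.0 × sin 47° / sin 15°
V₂ = 28.0 × 0.7314/0.2588 = 79.1 m s⁻¹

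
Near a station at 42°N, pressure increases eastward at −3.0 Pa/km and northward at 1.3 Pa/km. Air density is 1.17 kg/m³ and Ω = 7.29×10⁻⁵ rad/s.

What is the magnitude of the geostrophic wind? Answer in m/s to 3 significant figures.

Coriolis parameter at 42°N:
f = 2Ω sin φ = 2 × 7.29×10⁻⁵ × sin 42° = 9.76×10⁻⁵ s⁻¹
Component geostrophic relations (x east, y north):
u_g = −(1/(fρ)) ∂P/∂y,  v_g = (1/(fρ)) ∂P/∂x
u_g = −(1.3×10⁻³)/(9.76×10⁻⁵ × 1.17) = −11.4 m/s;  v_g = (−3.0×10⁻³)/(9.76×10⁻⁵ × 1.17) = −26.3 m/s
|V_g| = √(u_g² + v_g²) = 28.6 m/s

28.6 m/s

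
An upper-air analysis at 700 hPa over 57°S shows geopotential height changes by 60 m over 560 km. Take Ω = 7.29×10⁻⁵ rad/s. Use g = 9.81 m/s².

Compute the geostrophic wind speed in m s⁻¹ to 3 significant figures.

8.60 m s⁻¹

Coriolis parameter at 57°S:
f = 2Ω sin φ = 2 × 7.29×10⁻⁵ × sin 57° = 1.22×10⁻⁴ s⁻¹
Height gradient: |∂Z/∂n| = 60 m / 560000 m = 1.07×10⁻⁴
On a pressure surface, geostrophic balance gives V_g = (g/f)|∂Z/∂n|:
V_g = 9.81 × 1.07×10⁻⁴ / 1.22×10⁻⁴ = 8.60 m/s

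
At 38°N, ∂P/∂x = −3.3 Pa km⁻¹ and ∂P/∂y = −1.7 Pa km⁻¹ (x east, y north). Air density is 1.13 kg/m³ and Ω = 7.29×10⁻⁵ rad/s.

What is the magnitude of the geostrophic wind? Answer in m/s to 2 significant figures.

37 m/s

Coriolis parameter at 38°N:
f = 2Ω sin φ = 2 × 7.29×10⁻⁵ × sin 38° = 8.98×10⁻⁵ s⁻¹
Component geostrophic relations (x east, y north):
u_g = −(1/(fρ)) ∂P/∂y,  v_g = (1/(fρ)) ∂P/∂x
u_g = −(−1.7×10⁻³)/(8.98×10⁻⁵ × 1.13) = 16.8 m/s;  v_g = (−3.3×10⁻³)/(8.98×10⁻⁵ × 1.13) = −32.5 m/s
|V_g| = √(u_g² + v_g²) = 36.6 m/s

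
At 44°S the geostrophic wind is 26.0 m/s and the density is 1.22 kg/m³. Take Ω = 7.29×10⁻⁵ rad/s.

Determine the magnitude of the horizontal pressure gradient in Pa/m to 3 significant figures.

3.21×10⁻³ Pa/m

Coriolis parameter at 44°S:
f = 2Ω sin φ = 2 × 7.29×10⁻⁵ × sin 44° = 1.01×10⁻⁴ s⁻¹
Geostrophic balance rearranged: |∂P/∂n| = f ρ V_g
|∂P/∂n| = 1.01×10⁻⁴ × 1.22 × 26.0 = 3.21×10⁻³ Pa/m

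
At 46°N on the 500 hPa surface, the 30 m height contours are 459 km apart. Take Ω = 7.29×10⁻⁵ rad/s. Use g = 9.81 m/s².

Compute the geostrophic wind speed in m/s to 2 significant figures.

6.1 m/s

Coriolis parameter at 46°N:
f = 2Ω sin φ = 2 × 7.29×10⁻⁵ × sin 46° = 1.05×10⁻⁴ s⁻¹
Height gradient: |∂Z/∂n| = 30 m / 459000 m = 6.54×10⁻⁵
On a pressure surface, geostrophic balance gives V_g = (g/f)|∂Z/∂n|:
V_g = 9.81 × 6.54×10⁻⁵ / 1.05×10⁻⁴ = 6.11 m/s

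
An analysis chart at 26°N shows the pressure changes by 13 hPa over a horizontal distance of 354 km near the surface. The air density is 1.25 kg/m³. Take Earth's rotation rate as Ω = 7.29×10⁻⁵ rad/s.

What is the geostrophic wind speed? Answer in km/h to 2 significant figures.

Coriolis parameter at 26°N:
f = 2Ω sin φ = 2 × 7.29×10⁻⁵ × sin 26° = 6.39×10⁻⁵ s⁻¹
Pressure gradient: |∂P/∂n| = 1300 Pa / 354000 m = 3.67×10⁻³ Pa/m
Geostrophic balance (pressure-gradient force = Coriolis force):
V_g = (1/(fρ)) |∂P/∂n| = 3.67×10⁻³ / (6.39×10⁻⁵ × 1.25) = 46.0 m/s
Converting: 46.0 m/s × 3.6 = 170 km/h

170 km/h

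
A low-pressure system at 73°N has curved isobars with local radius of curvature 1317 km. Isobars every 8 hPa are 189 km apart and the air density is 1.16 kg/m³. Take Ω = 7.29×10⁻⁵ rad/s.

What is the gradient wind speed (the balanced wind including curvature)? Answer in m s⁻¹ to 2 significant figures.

23 m s⁻¹

Coriolis parameter at 73°N:
f = 2Ω sin φ = 2 × 7.29×10⁻⁵ × sin 73° = 1.39×10⁻⁴ s⁻¹
Pressure gradient: |∂P/∂n| = 800 Pa / 189000 m = 4.23×10⁻³ Pa/m
Geostrophic speed: V_g = |∂P/∂n|/(fρ) = 4.23×10⁻³/(1.39×10⁻⁴ × 1.16) = 26.2 m/s
Around a low, centrifugal force acts outward with Coriolis, so pressure-gradient force balances both:
(1/ρ)|∂P/∂n| = fV + V²/R  →  V² + fR·V − fR·V_g = 0
With fR = 1.39×10⁻⁴ × 1317×10³ m = 184 m/s:
V = [−fR + √((fR)² + 4 fR V_g)]/2 = [−184 + √(184² + 4×184×26.2)]/2 = 23.2 m/s
Subgeostrophic (V < V_g = 26.2 m/s), as expected around a low.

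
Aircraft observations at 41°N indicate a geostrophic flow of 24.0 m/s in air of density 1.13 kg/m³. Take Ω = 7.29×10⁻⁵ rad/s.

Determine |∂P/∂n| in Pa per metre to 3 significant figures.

2.59×10⁻³ Pa/m

Coriolis parameter at 41°N:
f = 2Ω sin φ = 2 × 7.29×10⁻⁵ × sin 41° = 9.57×10⁻⁵ s⁻¹
Geostrophic balance rearranged: |∂P/∂n| = f ρ V_g
|∂P/∂n| = 9.57×10⁻⁵ × 1.13 × 24.0 = 2.59×10⁻³ Pa/m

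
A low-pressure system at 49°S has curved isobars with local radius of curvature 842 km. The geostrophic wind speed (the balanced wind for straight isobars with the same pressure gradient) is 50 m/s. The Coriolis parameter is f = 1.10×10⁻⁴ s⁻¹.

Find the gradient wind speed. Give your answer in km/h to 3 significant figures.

130 km/h

Around a low, centrifugal force acts outward with Coriolis, so pressure-gradient force balances both:
(1/ρ)|∂P/∂n| = fV + V²/R  →  V² + fR·V − fR·V_g = 0
With fR = 1.10×10⁻⁴ × 842×10³ m = 92.6 m/s:
V = [−fR + √((fR)² + 4 fR V_g)]/2 = [−92.6 + √(92.6² + 4×92.6×50)]/2 = 36 m/s
Subgeostrophic (V < V_g = 50 m/s), as expected around a low.
Converting: 36 m/s × 3.6 = 130 km/h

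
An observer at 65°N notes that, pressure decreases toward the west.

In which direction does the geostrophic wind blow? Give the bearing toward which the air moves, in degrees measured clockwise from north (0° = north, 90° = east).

000°

The pressure-gradient force points toward the west (bearing 270°).
Geostrophic balance: in the Northern Hemisphere the Coriolis force deflects motion to the right, so the geostrophic wind blows 90° to the right of the pressure-gradient force (low pressure on the left).
Rotating 270° by 90° clockwise gives 000° — the wind blows toward the north.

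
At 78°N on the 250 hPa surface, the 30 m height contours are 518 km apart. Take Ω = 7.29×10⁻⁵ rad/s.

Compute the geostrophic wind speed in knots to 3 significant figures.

Coriolis parameter at 78°N:
f = 2Ω sin φ = 2 × 7.29×10⁻⁵ × sin 78° = 1.43×10⁻⁴ s⁻¹
Height gradient: |∂Z/∂n| = 30 m / 518000 m = 5.79×10⁻⁵
On a pressure surface, geostrophic balance gives V_g = (g/f)|∂Z/∂n|:
V_g = 9.81 × 5.79×10⁻⁵ / 1.43×10⁻⁴ = 3.98 m/s
Converting: 3.98 m/s × 1.944 = 7.74 knots

7.74 knots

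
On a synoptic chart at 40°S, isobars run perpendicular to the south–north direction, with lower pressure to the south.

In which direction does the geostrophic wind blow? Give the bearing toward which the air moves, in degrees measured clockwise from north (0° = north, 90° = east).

090°

The pressure-gradient force points toward the south (bearing 180°).
Geostrophic balance: in the Southern Hemisphere the Coriolis force deflects motion to the left, so the geostrophic wind blows 90° to the left of the pressure-gradient force (low pressure on the right).
Rotating 180° by 90° counterclockwise gives 090° — the wind blows toward the east.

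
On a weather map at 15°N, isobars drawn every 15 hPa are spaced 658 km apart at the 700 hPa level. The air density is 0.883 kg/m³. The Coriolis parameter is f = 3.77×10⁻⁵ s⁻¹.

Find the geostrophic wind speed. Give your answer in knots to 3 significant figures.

Pressure gradient: |∂P/∂n| = 1500 Pa / 658000 m = 2.28×10⁻³ Pa/m
Geostrophic balance (pressure-gradient force = Coriolis force):
V_g = (1/(fρ)) |∂P/∂n| = 2.28×10⁻³ / (3.77×10⁻⁵ × 0.883) = 68.5 m/s
Converting: 68.5 m/s × 1.944 = 133 knots

133 knots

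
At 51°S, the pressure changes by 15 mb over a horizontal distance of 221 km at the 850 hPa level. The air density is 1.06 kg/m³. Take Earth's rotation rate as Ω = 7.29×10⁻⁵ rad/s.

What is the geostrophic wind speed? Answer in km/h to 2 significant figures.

Coriolis parameter at 51°S:
f = 2Ω sin φ = 2 × 7.29×10⁻⁵ × sin 51° = 1.13×10⁻⁴ s⁻¹
Pressure gradient: |∂P/∂n| = 1500 Pa / 221000 m = 6.79×10⁻³ Pa/m
Geostrophic balance (pressure-gradient force = Coriolis force):
V_g = (1/(fρ)) |∂P/∂n| = 6.79×10⁻³ / (1.13×10⁻⁴ × 1.06) = 56.5 m/s
Converting: 56.5 m/s × 3.6 = 200 km/h

200 km/h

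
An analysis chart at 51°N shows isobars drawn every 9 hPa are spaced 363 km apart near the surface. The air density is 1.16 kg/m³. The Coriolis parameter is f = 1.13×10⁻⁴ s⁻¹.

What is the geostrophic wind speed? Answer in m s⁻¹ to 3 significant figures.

Pressure gradient: |∂P/∂n| = 900 Pa / 363000 m = 2.48×10⁻³ Pa/m
Geostrophic balance (pressure-gradient force = Coriolis force):
V_g = (1/(fρ)) |∂P/∂n| = 2.48×10⁻³ / (1.13×10⁻⁴ × 1.16) = 18.9 m/s

18.9 m s⁻¹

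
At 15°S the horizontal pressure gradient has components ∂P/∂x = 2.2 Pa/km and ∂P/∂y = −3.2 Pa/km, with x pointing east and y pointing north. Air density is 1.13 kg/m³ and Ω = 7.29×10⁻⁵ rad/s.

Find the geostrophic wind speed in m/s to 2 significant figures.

Coriolis parameter at 15°S:
f = 2Ω sin φ = 2 × 7.29×10⁻⁵ × sin 15° = 3.77×10⁻⁵ s⁻¹
In the Southern Hemisphere f is negative: f = −3.77×10⁻⁵ s⁻¹.
Component geostrophic relations (x east, y north):
u_g = −(1/(fρ)) ∂P/∂y,  v_g = (1/(fρ)) ∂P/∂x
u_g = −(−3.2×10⁻³)/(−3.77×10⁻⁵ × 1.13) = −75.0 m/s;  v_g = (2.2×10⁻³)/(−3.77×10⁻⁵ × 1.13) = −51.6 m/s
|V_g| = √(u_g² + v_g²) = 91.1 m/s

91 m/s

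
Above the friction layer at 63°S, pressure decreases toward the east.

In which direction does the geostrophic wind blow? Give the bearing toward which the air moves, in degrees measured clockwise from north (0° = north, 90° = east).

000°

The pressure-gradient force points toward the east (bearing 090°).
Geostrophic balance: in the Southern Hemisphere the Coriolis force deflects motion to the left, so the geostrophic wind blows 90° to the left of the pressure-gradient force (low pressure on the right).
Rotating 090° by 90° counterclockwise gives 000° — the wind blows toward the north.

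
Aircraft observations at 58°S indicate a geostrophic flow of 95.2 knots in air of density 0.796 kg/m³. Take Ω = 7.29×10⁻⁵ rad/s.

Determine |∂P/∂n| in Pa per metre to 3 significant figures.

4.82×10⁻³ Pa/m

Coriolis parameter at 58°S:
f = 2Ω sin φ = 2 × 7.29×10⁻⁵ × sin 58° = 1.24×10⁻⁴ s⁻¹
Wind speed in SI: 95.2 knots = 49.0 m/s
Geostrophic balance rearranged: |∂P/∂n| = f ρ V_g
|∂P/∂n| = 1.24×10⁻⁴ × 0.796 × 49.0 = 4.82×10⁻³ Pa/m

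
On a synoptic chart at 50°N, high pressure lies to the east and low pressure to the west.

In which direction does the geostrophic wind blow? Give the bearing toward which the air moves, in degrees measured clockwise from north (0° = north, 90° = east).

000°

The pressure-gradient force points toward the west (bearing 270°).
Geostrophic balance: in the Northern Hemisphere the Coriolis force deflects motion to the right, so the geostrophic wind blows 90° to the right of the pressure-gradient force (low pressure on the left).
Rotating 270° by 90° clockwise gives 000° — the wind blows toward the north.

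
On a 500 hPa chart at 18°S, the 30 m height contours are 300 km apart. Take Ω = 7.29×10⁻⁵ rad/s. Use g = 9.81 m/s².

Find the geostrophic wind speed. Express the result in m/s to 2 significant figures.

22 m/s

Coriolis parameter at 18°S:
f = 2Ω sin φ = 2 × 7.29×10⁻⁵ × sin 18° = 4.51×10⁻⁵ s⁻¹
Height gradient: |∂Z/∂n| = 30 m / 300000 m = 1.00×10⁻⁴
On a pressure surface, geostrophic balance gives V_g = (g/f)|∂Z/∂n|:
V_g = 9.81 × 1.00×10⁻⁴ / 4.51×10⁻⁵ = 21.8 m/s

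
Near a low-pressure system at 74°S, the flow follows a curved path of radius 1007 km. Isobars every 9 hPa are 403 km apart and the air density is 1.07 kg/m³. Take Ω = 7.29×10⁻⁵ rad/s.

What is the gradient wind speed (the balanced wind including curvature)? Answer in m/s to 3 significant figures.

Coriolis parameter at 74°S:
f = 2Ω sin φ = 2 × 7.29×10⁻⁵ × sin 74° = 1.40×10⁻⁴ s⁻¹
Pressure gradient: |∂P/∂n| = 900 Pa / 403000 m = 2.23×10⁻³ Pa/m
Geostrophic speed: V_g = |∂P/∂n|/(fρ) = 2.23×10⁻³/(1.40×10⁻⁴ × 1.07) = 14.9 m/s
Around a low, centrifugal force acts outward with Coriolis, so pressure-gradient force balances both:
(1/ρ)|∂P/∂n| = fV + V²/R  →  V² + fR·V − fR·V_g = 0
With fR = 1.40×10⁻⁴ × 1007×10³ m = 141 m/s:
V = [−fR + √((fR)² + 4 fR V_g)]/2 = [−141 + √(141² + 4×141×14.9)]/2 = 13.6 m/s
Subgeostrophic (V < V_g = 14.9 m/s), as expected around a low.

13.6 m/s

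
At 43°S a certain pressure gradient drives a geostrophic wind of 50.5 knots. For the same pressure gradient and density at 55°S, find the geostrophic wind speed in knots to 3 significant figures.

With the same pressure gradient and density, V_g ∝ 1/f ∝ 1/sin φ.
V₂ = V₁ · sin φ₁ / sin φ₂ = 50.5 × sin 43° / sin 55°
V₂ = 50.5 × 0.6820/0.8192 = 42.0 knots

42.0 knots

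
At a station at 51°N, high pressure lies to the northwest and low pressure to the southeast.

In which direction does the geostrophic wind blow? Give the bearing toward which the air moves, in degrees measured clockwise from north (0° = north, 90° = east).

The pressure-gradient force points toward the southeast (bearing 135°).
Geostrophic balance: in the Northern Hemisphere the Coriolis force deflects motion to the right, so the geostrophic wind blows 90° to the right of the pressure-gradient force (low pressure on the left).
Rotating 135° by 90° clockwise gives 225° — the wind blows toward the southwest.

225°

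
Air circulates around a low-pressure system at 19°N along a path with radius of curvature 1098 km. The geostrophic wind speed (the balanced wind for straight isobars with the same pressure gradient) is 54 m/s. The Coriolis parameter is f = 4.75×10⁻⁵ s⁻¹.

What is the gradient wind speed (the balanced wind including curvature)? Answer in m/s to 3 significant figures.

33.1 m/s

Around a low, centrifugal force acts outward with Coriolis, so pressure-gradient force balances both:
(1/ρ)|∂P/∂n| = fV + V²/R  →  V² + fR·V − fR·V_g = 0
With fR = 4.75×10⁻⁵ × 1098×10³ m = 52.2 m/s:
V = [−fR + √((fR)² + 4 fR V_g)]/2 = [−52.2 + √(52.2² + 4×52.2×54)]/2 = 33.1 m/s
Subgeostrophic (V < V_g = 54 m/s), as expected around a low.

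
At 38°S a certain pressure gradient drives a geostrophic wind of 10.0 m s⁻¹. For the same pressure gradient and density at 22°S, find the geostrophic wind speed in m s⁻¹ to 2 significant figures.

16 m s⁻¹

With the same pressure gradient and density, V_g ∝ 1/f ∝ 1/sin φ.
V₂ = V₁ · sin φ₁ / sin φ₂ = 10.0 × sin 38° / sin 22°
V₂ = 10.0 × 0.6157/0.3746 = 16 m s⁻¹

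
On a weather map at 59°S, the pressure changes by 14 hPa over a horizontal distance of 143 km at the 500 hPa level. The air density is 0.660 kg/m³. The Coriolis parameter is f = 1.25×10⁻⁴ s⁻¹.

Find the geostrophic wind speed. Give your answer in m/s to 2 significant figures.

120 m/s

Pressure gradient: |∂P/∂n| = 1400 Pa / 143000 m = 9.79×10⁻³ Pa/m
Geostrophic balance (pressure-gradient force = Coriolis force):
V_g = (1/(fρ)) |∂P/∂n| = 9.79×10⁻³ / (1.25×10⁻⁴ × 0.660) = 119 m/s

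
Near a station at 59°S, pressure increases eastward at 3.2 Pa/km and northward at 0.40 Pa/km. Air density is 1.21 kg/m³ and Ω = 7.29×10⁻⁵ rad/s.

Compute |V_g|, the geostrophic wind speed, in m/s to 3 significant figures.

21.3 m/s

Coriolis parameter at 59°S:
f = 2Ω sin φ = 2 × 7.29×10⁻⁵ × sin 59° = 1.25×10⁻⁴ s⁻¹
In the Southern Hemisphere f is negative: f = −1.25×10⁻⁴ s⁻¹.
Component geostrophic relations (x east, y north):
u_g = −(1/(fρ)) ∂P/∂y,  v_g = (1/(fρ)) ∂P/∂x
u_g = −(0.40×10⁻³)/(−1.25×10⁻⁴ × 1.21) = 2.65 m/s;  v_g = (3.2×10⁻³)/(−1.25×10⁻⁴ × 1.21) = −21.2 m/s
|V_g| = √(u_g² + v_g²) = 21.3 m/s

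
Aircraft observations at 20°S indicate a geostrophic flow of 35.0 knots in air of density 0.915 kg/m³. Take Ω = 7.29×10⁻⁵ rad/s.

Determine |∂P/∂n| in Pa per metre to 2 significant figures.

8.2×10⁻⁴ Pa/m

Coriolis parameter at 20°S:
f = 2Ω sin φ = 2 × 7.29×10⁻⁵ × sin 20° = 4.99×10⁻⁵ s⁻¹
Wind speed in SI: 35.0 knots = 18.0 m/s
Geostrophic balance rearranged: |∂P/∂n| = f ρ V_g
|∂P/∂n| = 4.99×10⁻⁵ × 0.915 × 18.0 = 8.22×10⁻⁴ Pa/m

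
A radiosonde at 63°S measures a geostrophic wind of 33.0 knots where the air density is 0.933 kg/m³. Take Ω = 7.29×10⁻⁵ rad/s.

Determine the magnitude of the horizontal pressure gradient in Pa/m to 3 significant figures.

2.06×10⁻³ Pa/m

Coriolis parameter at 63°S:
f = 2Ω sin φ = 2 × 7.29×10⁻⁵ × sin 63° = 1.30×10⁻⁴ s⁻¹
Wind speed in SI: 33.0 knots = 17.0 m/s
Geostrophic balance rearranged: |∂P/∂n| = f ρ V_g
|∂P/∂n| = 1.30×10⁻⁴ × 0.933 × 17.0 = 2.06×10⁻³ Pa/m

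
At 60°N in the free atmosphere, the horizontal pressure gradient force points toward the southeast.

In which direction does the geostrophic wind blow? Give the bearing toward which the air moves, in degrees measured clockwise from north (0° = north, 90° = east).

225°

The pressure-gradient force points toward the southeast (bearing 135°).
Geostrophic balance: in the Northern Hemisphere the Coriolis force deflects motion to the right, so the geostrophic wind blows 90° to the right of the pressure-gradient force (low pressure on the left).
Rotating 135° by 90° clockwise gives 225° — the wind blows toward the southwest.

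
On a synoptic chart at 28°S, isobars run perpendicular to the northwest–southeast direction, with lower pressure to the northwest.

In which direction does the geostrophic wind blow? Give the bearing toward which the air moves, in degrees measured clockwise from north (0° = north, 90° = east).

The pressure-gradient force points toward the northwest (bearing 315°).
Geostrophic balance: in the Southern Hemisphere the Coriolis force deflects motion to the left, so the geostrophic wind blows 90° to the left of the pressure-gradient force (low pressure on the right).
Rotating 315° by 90° counterclockwise gives 225° — the wind blows toward the southwest.

225°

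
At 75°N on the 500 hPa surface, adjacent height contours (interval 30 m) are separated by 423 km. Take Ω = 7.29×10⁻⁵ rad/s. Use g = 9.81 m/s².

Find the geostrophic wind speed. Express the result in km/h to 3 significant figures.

17.8 km/h

Coriolis parameter at 75°N:
f = 2Ω sin φ = 2 × 7.29×10⁻⁵ × sin 75° = 1.41×10⁻⁴ s⁻¹
Height gradient: |∂Z/∂n| = 30 m / 423000 m = 7.09×10⁻⁵
On a pressure surface, geostrophic balance gives V_g = (g/f)|∂Z/∂n|:
V_g = 9.81 × 7.09×10⁻⁵ / 1.41×10⁻⁴ = 4.94 m/s
Converting: 4.94 m/s × 3.6 = 17.8 km/h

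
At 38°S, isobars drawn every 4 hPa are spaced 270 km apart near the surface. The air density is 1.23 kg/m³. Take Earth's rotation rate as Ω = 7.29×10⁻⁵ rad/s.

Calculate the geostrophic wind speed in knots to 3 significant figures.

26.1 knots

Coriolis parameter at 38°S:
f = 2Ω sin φ = 2 × 7.29×10⁻⁵ × sin 38° = 8.98×10⁻⁵ s⁻¹
Pressure gradient: |∂P/∂n| = 400 Pa / 270000 m = 1.48×10⁻³ Pa/m
Geostrophic balance (pressure-gradient force = Coriolis force):
V_g = (1/(fρ)) |∂P/∂n| = 1.48×10⁻³ / (8.98×10⁻⁵ × 1.23) = 13.4 m/s
Converting: 13.4 m/s × 1.944 = 26.1 knots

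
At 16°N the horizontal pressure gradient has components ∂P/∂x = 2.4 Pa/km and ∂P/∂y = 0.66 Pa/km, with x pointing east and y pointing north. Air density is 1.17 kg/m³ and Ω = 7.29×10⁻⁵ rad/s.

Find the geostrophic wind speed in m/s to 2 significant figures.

53 m/s

Coriolis parameter at 16°N:
f = 2Ω sin φ = 2 × 7.29×10⁻⁵ × sin 16° = 4.02×10⁻⁵ s⁻¹
Component geostrophic relations (x east, y north):
u_g = −(1/(fρ)) ∂P/∂y,  v_g = (1/(fρ)) ∂P/∂x
u_g = −(0.66×10⁻³)/(4.02×10⁻⁵ × 1.17) = −14.0 m/s;  v_g = (2.4×10⁻³)/(4.02×10⁻⁵ × 1.17) = 51.0 m/s
|V_g| = √(u_g² + v_g²) = 52.9 m/s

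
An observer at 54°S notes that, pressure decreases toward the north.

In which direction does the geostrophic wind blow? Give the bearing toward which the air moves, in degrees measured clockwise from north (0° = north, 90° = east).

The pressure-gradient force points toward the north (bearing 000°).
Geostrophic balance: in the Southern Hemisphere the Coriolis force deflects motion to the left, so the geostrophic wind blows 90° to the left of the pressure-gradient force (low pressure on the right).
Rotating 000° by 90° counterclockwise gives 270° — the wind blows toward the west.

270°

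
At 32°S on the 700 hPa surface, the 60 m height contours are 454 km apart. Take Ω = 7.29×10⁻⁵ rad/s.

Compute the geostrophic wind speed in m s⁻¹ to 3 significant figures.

Coriolis parameter at 32°S:
f = 2Ω sin φ = 2 × 7.29×10⁻⁵ × sin 32° = 7.73×10⁻⁵ s⁻¹
Height gradient: |∂Z/∂n| = 60 m / 454000 m = 1.32×10⁻⁴
On a pressure surface, geostrophic balance gives V_g = (g/f)|∂Z/∂n|:
V_g = 9.81 × 1.32×10⁻⁴ / 7.73×10⁻⁵ = 16.8 m/s

16.8 m s⁻¹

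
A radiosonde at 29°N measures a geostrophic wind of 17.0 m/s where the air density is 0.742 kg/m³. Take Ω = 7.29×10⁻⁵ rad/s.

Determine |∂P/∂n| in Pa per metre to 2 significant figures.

Coriolis parameter at 29°N:
f = 2Ω sin φ = 2 × 7.29×10⁻⁵ × sin 29° = 7.07×10⁻⁵ s⁻¹
Geostrophic balance rearranged: |∂P/∂n| = f ρ V_g
|∂P/∂n| = 7.07×10⁻⁵ × 0.742 × 17.0 = 8.92×10⁻⁴ Pa/m

8.9×10⁻⁴ Pa/m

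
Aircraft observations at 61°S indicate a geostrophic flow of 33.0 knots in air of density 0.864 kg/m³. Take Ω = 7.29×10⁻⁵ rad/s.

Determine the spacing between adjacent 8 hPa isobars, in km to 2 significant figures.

Coriolis parameter at 61°S:
f = 2Ω sin φ = 2 × 7.29×10⁻⁵ × sin 61° = 1.28×10⁻⁴ s⁻¹
Wind speed in SI: 33.0 knots = 17.0 m/s
Geostrophic balance rearranged: |∂P/∂n| = f ρ V_g
|∂P/∂n| = 1.28×10⁻⁴ × 0.864 × 17.0 = 1.87×10⁻³ Pa/m
Isobar spacing: Δn = ΔP/|∂P/∂n| = 800 Pa / 1.87×10⁻³ Pa/m = 427708 m ≈ 430 km

430 km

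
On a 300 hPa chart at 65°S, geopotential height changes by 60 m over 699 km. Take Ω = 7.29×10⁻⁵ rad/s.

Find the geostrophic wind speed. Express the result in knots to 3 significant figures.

Coriolis parameter at 65°S:
f = 2Ω sin φ = 2 × 7.29×10⁻⁵ × sin 65° = 1.32×10⁻⁴ s⁻¹
Height gradient: |∂Z/∂n| = 60 m / 699000 m = 8.58×10⁻⁵
On a pressure surface, geostrophic balance gives V_g = (g/f)|∂Z/∂n|:
V_g = 9.81 × 8.58×10⁻⁵ / 1.32×10⁻⁴ = 6.37 m/s
Converting: 6.37 m/s × 1.944 = 12.4 knots

12.4 knots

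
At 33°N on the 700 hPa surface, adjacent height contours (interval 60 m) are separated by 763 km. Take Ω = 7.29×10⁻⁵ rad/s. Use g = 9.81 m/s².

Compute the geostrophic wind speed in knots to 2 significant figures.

19 knots

Coriolis parameter at 33°N:
f = 2Ω sin φ = 2 × 7.29×10⁻⁵ × sin 33° = 7.94×10⁻⁵ s⁻¹
Height gradient: |∂Z/∂n| = 60 m / 763000 m = 7.86×10⁻⁵
On a pressure surface, geostrophic balance gives V_g = (g/f)|∂Z/∂n|:
V_g = 9.81 × 7.86×10⁻⁵ / 7.94×10⁻⁵ = 9.71 m/s
Converting: 9.71 m/s × 1.944 = 19 knots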